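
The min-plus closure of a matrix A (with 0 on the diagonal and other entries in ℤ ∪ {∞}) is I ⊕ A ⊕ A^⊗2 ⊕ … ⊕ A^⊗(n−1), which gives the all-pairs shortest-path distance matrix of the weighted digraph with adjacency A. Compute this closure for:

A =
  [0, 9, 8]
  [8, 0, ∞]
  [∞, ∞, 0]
Closure =
  [0, 9, 8]
  [8, 0, 16]
  [∞, ∞, 0]

This is the Floyd-Warshall all-pairs shortest-path computation. For each intermediate vertex k = 0, 1, …, 2, update dist[i][j] ← min(dist[i][j], dist[i][k] + dist[k][j]). The final matrix gives, for each (i, j), the minimum total weight of any directed path from i to j (possibly empty when i = j).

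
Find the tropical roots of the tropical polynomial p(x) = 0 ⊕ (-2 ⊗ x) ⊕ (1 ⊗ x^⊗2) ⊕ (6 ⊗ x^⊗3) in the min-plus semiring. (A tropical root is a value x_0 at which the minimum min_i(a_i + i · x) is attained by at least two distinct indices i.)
Roots: {-5, -3, 2}

Each tropical root is a break point of the lower envelope of the lines y = a_i + i · x (there are 4 lines, with slopes 0, 1, ..., 3). Only the lines that attain the minimum somewhere contribute to roots; other lines are dominated. Here the surviving (envelope) indices are i = 3, i = 2, i = 1, i = 0.
Intersections between consecutive envelope lines give the roots: for adjacent envelope indices i < j the intersection is x = (a_i − a_j) / (j − i). Reading off the sorted break points: {-5, -3, 2}.
Verification: at each break x_0, at least two indices attain the minimum of min_i(a_i + i · x_0).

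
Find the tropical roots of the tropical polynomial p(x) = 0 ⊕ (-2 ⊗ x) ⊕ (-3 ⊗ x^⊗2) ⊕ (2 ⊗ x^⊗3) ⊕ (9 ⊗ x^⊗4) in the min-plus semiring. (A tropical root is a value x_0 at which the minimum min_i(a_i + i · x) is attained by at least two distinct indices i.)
Roots: {-7, -5, 1, 2}

Each tropical root is a break point of the lower envelope of the lines y = a_i + i · x (there are 5 lines, with slopes 0, 1, ..., 4). Only the lines that attain the minimum somewhere contribute to roots; other lines are dominated. Here the surviving (envelope) indices are i = 4, i = 3, i = 2, i = 1, i = 0.
Intersections between consecutive envelope lines give the roots: for adjacent envelope indices i < j the intersection is x = (a_i − a_j) / (j − i). Reading off the sorted break points: {-7, -5, 1, 2}.
Verification: at each break x_0, at least two indices attain the minimum of min_i(a_i + i · x_0).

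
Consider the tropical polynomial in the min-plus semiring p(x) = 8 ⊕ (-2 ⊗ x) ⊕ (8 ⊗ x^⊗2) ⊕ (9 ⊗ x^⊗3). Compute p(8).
p(8) = 6

A tropical monomial a ⊗ x^⊗i evaluates to a + i · x. Evaluating each term at x = 8:
  Term 0 contributes 8 + 0 · 8 = 8
  Term 1 contributes -2 + 1 · 8 = 6
  Term 2 contributes 8 + 2 · 8 = 24
  Term 3 contributes 9 + 3 · 8 = 33
p(8) = ⊕ of these = min[8, 6, 24, 33] = 6.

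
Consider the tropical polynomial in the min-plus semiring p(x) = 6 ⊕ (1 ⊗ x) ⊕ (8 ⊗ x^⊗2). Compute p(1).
p(1) = 2

A tropical monomial a ⊗ x^⊗i evaluates to a + i · x. Evaluating each term at x = 1:
  Term 0 contributes 6 + 0 · 1 = 6
  Term 1 contributes 1 + 1 · 1 = 2
  Term 2 contributes 8 + 2 · 1 = 10
p(1) = ⊕ of these = min[6, 2, 10] = 2.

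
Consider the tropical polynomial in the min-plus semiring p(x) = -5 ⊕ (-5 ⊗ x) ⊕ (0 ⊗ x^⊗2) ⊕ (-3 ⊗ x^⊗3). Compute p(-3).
p(-3) = -12

A tropical monomial a ⊗ x^⊗i evaluates to a + i · x. Evaluating each term at x = -3:
  Term 0 contributes -5 + 0 · -3 = -5
  Term 1 contributes -5 + 1 · -3 = -8
  Term 2 contributes 0 + 2 · -3 = -6
  Term 3 contributes -3 + 3 · -3 = -12
p(-3) = ⊕ of these = min[-5, -8, -6, -12] = -12.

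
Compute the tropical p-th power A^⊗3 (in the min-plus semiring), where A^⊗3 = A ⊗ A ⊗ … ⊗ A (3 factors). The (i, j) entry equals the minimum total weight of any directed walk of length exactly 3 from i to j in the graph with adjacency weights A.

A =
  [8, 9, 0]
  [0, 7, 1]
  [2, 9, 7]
A^⊗3 =
  [9, 11, 2]
  [2, 9, 3]
  [4, 11, 9]

Each entry (A^⊗3)_ij equals the minimum over all length-3 walks i = v_0 → v_1 → … → v_3 = j of Σ_t A[v_t][v_{t+1}]. For example, for (i, j) = (0, 2) we minimise over 9 possible intermediate vertex sequences; the minimum is 2, attained along the walk 0 → 2 → 0 → 2.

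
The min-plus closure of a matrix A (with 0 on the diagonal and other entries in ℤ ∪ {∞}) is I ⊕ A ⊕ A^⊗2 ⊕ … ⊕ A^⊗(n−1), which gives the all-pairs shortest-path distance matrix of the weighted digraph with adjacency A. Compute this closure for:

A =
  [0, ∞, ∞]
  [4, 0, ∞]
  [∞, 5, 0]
Closure =
  [0, ∞, ∞]
  [4, 0, ∞]
  [9, 5, 0]

This is the Floyd-Warshall all-pairs shortest-path computation. For each intermediate vertex k = 0, 1, …, 2, update dist[i][j] ← min(dist[i][j], dist[i][k] + dist[k][j]). The final matrix gives, for each (i, j), the minimum total weight of any directed path from i to j (possibly empty when i = j).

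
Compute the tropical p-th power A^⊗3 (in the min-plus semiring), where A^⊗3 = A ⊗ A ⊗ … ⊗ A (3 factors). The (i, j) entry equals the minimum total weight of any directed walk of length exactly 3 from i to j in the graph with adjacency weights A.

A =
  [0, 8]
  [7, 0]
A^⊗3 =
  [0, 8]
  [7, 0]

Each entry (A^⊗3)_ij equals the minimum over all length-3 walks i = v_0 → v_1 → … → v_3 = j of Σ_t A[v_t][v_{t+1}]. For example, for (i, j) = (0, 1) we minimise over 4 possible intermediate vertex sequences; the minimum is 8, attained along the walk 0 → 0 → 0 → 1.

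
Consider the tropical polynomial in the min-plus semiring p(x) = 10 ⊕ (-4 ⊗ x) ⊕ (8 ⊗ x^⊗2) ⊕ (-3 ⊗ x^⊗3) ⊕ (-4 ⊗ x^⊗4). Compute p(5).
p(5) = 1

A tropical monomial a ⊗ x^⊗i evaluates to a + i · x. Evaluating each term at x = 5:
  Term 0 contributes 10 + 0 · 5 = 10
  Term 1 contributes -4 + 1 · 5 = 1
  Term 2 contributes 8 + 2 · 5 = 18
  Term 3 contributes -3 + 3 · 5 = 12
  Term 4 contributes -4 + 4 · 5 = 16
p(5) = ⊕ of these = min[10, 1, 18, 12, 16] = 1.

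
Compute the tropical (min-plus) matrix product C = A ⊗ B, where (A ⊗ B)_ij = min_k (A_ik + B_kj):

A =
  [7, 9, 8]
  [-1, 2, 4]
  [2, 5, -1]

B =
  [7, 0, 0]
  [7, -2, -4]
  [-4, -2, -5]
A ⊗ B =
  [4, 6, 3]
  [0, -1, -2]
  [-5, -3, -6]

Apply the min-plus product entry-by-entry:
  C[0][0] = min over k of (A[0][0] + B[0][0] = 7 + 7 = 14, A[0][1] + B[1][0] = 9 + 7 = 16, A[0][2] + B[2][0] = 8 + -4 = 4) = 4 (attained at k = 2)
  C[0][1] = min over k of (A[0][0] + B[0][1] = 7 + 0 = 7, A[0][1] + B[1][1] = 9 + -2 = 7, A[0][2] + B[2][1] = 8 + -2 = 6) = 6 (attained at k = 2)
  C[0][2] = min over k of (A[0][0] + B[0][2] = 7 + 0 = 7, A[0][1] + B[1][2] = 9 + -4 = 5, A[0][2] + B[2][2] = 8 + -5 = 3) = 3 (attained at k = 2)
  C[1][0] = min over k of (A[1][0] + B[0][0] = -1 + 7 = 6, A[1][1] + B[1][0] = 2 + 7 = 9, A[1][2] + B[2][0] = 4 + -4 = 0) = 0 (attained at k = 2)
  C[1][1] = min over k of (A[1][0] + B[0][1] = -1 + 0 = -1, A[1][1] + B[1][1] = 2 + -2 = 0, A[1][2] + B[2][1] = 4 + -2 = 2) = -1 (attained at k = 0)
  C[1][2] = min over k of (A[1][0] + B[0][2] = -1 + 0 = -1, A[1][1] + B[1][2] = 2 + -4 = -2, A[1][2] + B[2][2] = 4 + -5 = -1) = -2 (attained at k = 1)
  C[2][0] = min over k of (A[2][0] + B[0][0] = 2 + 7 = 9, A[2][1] + B[1][0] = 5 + 7 = 12, A[2][2] + B[2][0] = -1 + -4 = -5) = -5 (attained at k = 2)
  C[2][1] = min over k of (A[2][0] + B[0][1] = 2 + 0 = 2, A[2][1] + B[1][1] = 5 + -2 = 3, A[2][2] + B[2][1] = -1 + -2 = -3) = -3 (attained at k = 2)
  C[2][2] = min over k of (A[2][0] + B[0][2] = 2 + 0 = 2, A[2][1] + B[1][2] = 5 + -4 = 1, A[2][2] + B[2][2] = -1 + -5 = -6) = -6 (attained at k = 2)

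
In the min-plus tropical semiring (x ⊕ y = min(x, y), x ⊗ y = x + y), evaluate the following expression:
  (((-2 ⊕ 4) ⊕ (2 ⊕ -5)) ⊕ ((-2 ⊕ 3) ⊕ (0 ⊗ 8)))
(((-2 ⊕ 4) ⊕ (2 ⊕ -5)) ⊕ ((-2 ⊕ 3) ⊕ (0 ⊗ 8))) = -5

Expand innermost to outermost. Recall ⊕ takes the minimum of its arguments and ⊗ takes their sum. Working out the expression (((-2 ⊕ 4) ⊕ (2 ⊕ -5)) ⊕ ((-2 ⊕ 3) ⊕ (0 ⊗ 8))) gives -5.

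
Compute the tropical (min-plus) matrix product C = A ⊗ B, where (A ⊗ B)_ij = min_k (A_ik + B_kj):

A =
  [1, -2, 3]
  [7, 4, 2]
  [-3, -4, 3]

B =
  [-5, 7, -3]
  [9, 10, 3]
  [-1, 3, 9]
A ⊗ B =
  [-4, 6, -2]
  [1, 5, 4]
  [-8, 4, -6]

Apply the min-plus product entry-by-entry:
  C[0][0] = min over k of (A[0][0] + B[0][0] = 1 + -5 = -4, A[0][1] + B[1][0] = -2 + 9 = 7, A[0][2] + B[2][0] = 3 + -1 = 2) = -4 (attained at k = 0)
  C[0][1] = min over k of (A[0][0] + B[0][1] = 1 + 7 = 8, A[0][1] + B[1][1] = -2 + 10 = 8, A[0][2] + B[2][1] = 3 + 3 = 6) = 6 (attained at k = 2)
  C[0][2] = min over k of (A[0][0] + B[0][2] = 1 + -3 = -2, A[0][1] + B[1][2] = -2 + 3 = 1, A[0][2] + B[2][2] = 3 + 9 = 12) = -2 (attained at k = 0)
  C[1][0] = min over k of (A[1][0] + B[0][0] = 7 + -5 = 2, A[1][1] + B[1][0] = 4 + 9 = 13, A[1][2] + B[2][0] = 2 + -1 = 1) = 1 (attained at k = 2)
  C[1][1] = min over k of (A[1][0] + B[0][1] = 7 + 7 = 14, A[1][1] + B[1][1] = 4 + 10 = 14, A[1][2] + B[2][1] = 2 + 3 = 5) = 5 (attained at k = 2)
  C[1][2] = min over k of (A[1][0] + B[0][2] = 7 + -3 = 4, A[1][1] + B[1][2] = 4 + 3 = 7, A[1][2] + B[2][2] = 2 + 9 = 11) = 4 (attained at k = 0)
  C[2][0] = min over k of (A[2][0] + B[0][0] = -3 + -5 = -8, A[2][1] + B[1][0] = -4 + 9 = 5, A[2][2] + B[2][0] = 3 + -1 = 2) = -8 (attained at k = 0)
  C[2][1] = min over k of (A[2][0] + B[0][1] = -3 + 7 = 4, A[2][1] + B[1][1] = -4 + 10 = 6, A[2][2] + B[2][1] = 3 + 3 = 6) = 4 (attained at k = 0)
  C[2][2] = min over k of (A[2][0] + B[0][2] = -3 + -3 = -6, A[2][1] + B[1][2] = -4 + 3 = -1, A[2][2] + B[2][2] = 3 + 9 = 12) = -6 (attained at k = 0)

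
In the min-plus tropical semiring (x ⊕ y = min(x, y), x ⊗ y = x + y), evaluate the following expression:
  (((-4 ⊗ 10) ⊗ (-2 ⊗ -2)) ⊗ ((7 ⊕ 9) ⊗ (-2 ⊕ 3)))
(((-4 ⊗ 10) ⊗ (-2 ⊗ -2)) ⊗ ((7 ⊕ 9) ⊗ (-2 ⊕ 3))) = 7

Expand innermost to outermost. Recall ⊕ takes the minimum of its arguments and ⊗ takes their sum. Working out the expression (((-4 ⊗ 10) ⊗ (-2 ⊗ -2)) ⊗ ((7 ⊕ 9) ⊗ (-2 ⊕ 3))) gives 7.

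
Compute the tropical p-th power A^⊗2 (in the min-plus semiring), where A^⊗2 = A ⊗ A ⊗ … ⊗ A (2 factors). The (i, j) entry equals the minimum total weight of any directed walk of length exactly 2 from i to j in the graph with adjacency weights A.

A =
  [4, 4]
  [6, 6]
A^⊗2 =
  [8, 8]
  [10, 10]

Each entry (A^⊗2)_ij equals the minimum over all length-2 walks i = v_0 → v_1 → … → v_2 = j of Σ_t A[v_t][v_{t+1}]. For example, for (i, j) = (0, 1) we minimise over 2 possible intermediate vertex sequences; the minimum is 8, attained along the walk 0 → 0 → 1.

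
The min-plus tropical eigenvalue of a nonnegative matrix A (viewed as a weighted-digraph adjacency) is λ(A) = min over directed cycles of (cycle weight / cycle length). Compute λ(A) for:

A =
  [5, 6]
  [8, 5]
λ(A) = 5

Enumerate directed cycles and compute their means (weight / length). Sample:
  cycle 0 → 0: weight = 5, length = 1, mean = 5/1 ≈ 5.000
  cycle 1 → 1: weight = 5, length = 1, mean = 5/1 ≈ 5.000
  cycle 0 → 1 → 0: weight = 14, length = 2, mean = 14/2 ≈ 7.000
  cycle 1 → 0 → 1: weight = 14, length = 2, mean = 14/2 ≈ 7.000
Minimum mean = 5.000, attained e.g. along the cycle 0 → 0 with weight 5 and length 1. So λ(A) = 5/1 = 5.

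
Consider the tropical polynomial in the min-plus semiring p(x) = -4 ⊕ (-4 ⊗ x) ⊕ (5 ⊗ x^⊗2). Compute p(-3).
p(-3) = -7

A tropical monomial a ⊗ x^⊗i evaluates to a + i · x. Evaluating each term at x = -3:
  Term 0 contributes -4 + 0 · -3 = -4
  Term 1 contributes -4 + 1 · -3 = -7
  Term 2 contributes 5 + 2 · -3 = -1
p(-3) = ⊕ of these = min[-4, -7, -1] = -7.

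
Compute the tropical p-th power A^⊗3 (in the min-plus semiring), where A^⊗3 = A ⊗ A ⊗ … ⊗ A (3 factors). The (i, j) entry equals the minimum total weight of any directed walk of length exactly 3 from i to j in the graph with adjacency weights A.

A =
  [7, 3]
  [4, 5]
A^⊗3 =
  [12, 10]
  [11, 12]

Each entry (A^⊗3)_ij equals the minimum over all length-3 walks i = v_0 → v_1 → … → v_3 = j of Σ_t A[v_t][v_{t+1}]. For example, for (i, j) = (0, 1) we minimise over 4 possible intermediate vertex sequences; the minimum is 10, attained along the walk 0 → 1 → 0 → 1.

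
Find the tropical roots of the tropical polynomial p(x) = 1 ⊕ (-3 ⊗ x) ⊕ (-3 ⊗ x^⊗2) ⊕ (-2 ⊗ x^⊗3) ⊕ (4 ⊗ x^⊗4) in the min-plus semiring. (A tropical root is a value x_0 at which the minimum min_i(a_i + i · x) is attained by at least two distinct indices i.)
Roots: {-6, -1, 0, 4}

Each tropical root is a break point of the lower envelope of the lines y = a_i + i · x (there are 5 lines, with slopes 0, 1, ..., 4). Only the lines that attain the minimum somewhere contribute to roots; other lines are dominated. Here the surviving (envelope) indices are i = 4, i = 3, i = 2, i = 1, i = 0.
Intersections between consecutive envelope lines give the roots: for adjacent envelope indices i < j the intersection is x = (a_i − a_j) / (j − i). Reading off the sorted break points: {-6, -1, 0, 4}.
Verification: at each break x_0, at least two indices attain the minimum of min_i(a_i + i · x_0).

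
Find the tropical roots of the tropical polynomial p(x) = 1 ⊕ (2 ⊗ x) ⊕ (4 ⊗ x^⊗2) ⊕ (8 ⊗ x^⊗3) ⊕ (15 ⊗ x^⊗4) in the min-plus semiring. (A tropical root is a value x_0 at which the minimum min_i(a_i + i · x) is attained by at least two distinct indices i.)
Roots: {-7, -4, -2, -1}

Each tropical root is a break point of the lower envelope of the lines y = a_i + i · x (there are 5 lines, with slopes 0, 1, ..., 4). Only the lines that attain the minimum somewhere contribute to roots; other lines are dominated. Here the surviving (envelope) indices are i = 4, i = 3, i = 2, i = 1, i = 0.
Intersections between consecutive envelope lines give the roots: for adjacent envelope indices i < j the intersection is x = (a_i − a_j) / (j − i). Reading off the sorted break points: {-7, -4, -2, -1}.
Verification: at each break x_0, at least two indices attain the minimum of min_i(a_i + i · x_0).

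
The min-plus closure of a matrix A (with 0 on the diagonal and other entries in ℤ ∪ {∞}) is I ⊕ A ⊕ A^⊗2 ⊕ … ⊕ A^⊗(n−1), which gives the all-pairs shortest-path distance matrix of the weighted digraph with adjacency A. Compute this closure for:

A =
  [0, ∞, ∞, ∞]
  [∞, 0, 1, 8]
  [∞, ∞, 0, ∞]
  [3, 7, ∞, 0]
Closure =
  [0, ∞, ∞, ∞]
  [11, 0, 1, 8]
  [∞, ∞, 0, ∞]
  [3, 7, 8, 0]

This is the Floyd-Warshall all-pairs shortest-path computation. For each intermediate vertex k = 0, 1, …, 3, update dist[i][j] ← min(dist[i][j], dist[i][k] + dist[k][j]). The final matrix gives, for each (i, j), the minimum total weight of any directed path from i to j (possibly empty when i = j).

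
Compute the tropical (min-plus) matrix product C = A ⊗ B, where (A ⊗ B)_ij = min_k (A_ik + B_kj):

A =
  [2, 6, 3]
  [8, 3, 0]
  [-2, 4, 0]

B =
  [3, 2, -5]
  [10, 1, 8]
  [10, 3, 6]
A ⊗ B =
  [5, 4, -3]
  [10, 3, 3]
  [1, 0, -7]

Apply the min-plus product entry-by-entry:
  C[0][0] = min over k of (A[0][0] + B[0][0] = 2 + 3 = 5, A[0][1] + B[1][0] = 6 + 10 = 16, A[0][2] + B[2][0] = 3 + 10 = 13) = 5 (attained at k = 0)
  C[0][1] = min over k of (A[0][0] + B[0][1] = 2 + 2 = 4, A[0][1] + B[1][1] = 6 + 1 = 7, A[0][2] + B[2][1] = 3 + 3 = 6) = 4 (attained at k = 0)
  C[0][2] = min over k of (A[0][0] + B[0][2] = 2 + -5 = -3, A[0][1] + B[1][2] = 6 + 8 = 14, A[0][2] + B[2][2] = 3 + 6 = 9) = -3 (attained at k = 0)
  C[1][0] = min over k of (A[1][0] + B[0][0] = 8 + 3 = 11, A[1][1] + B[1][0] = 3 + 10 = 13, A[1][2] + B[2][0] = 0 + 10 = 10) = 10 (attained at k = 2)
  C[1][1] = min over k of (A[1][0] + B[0][1] = 8 + 2 = 10, A[1][1] + B[1][1] = 3 + 1 = 4, A[1][2] + B[2][1] = 0 + 3 = 3) = 3 (attained at k = 2)
  C[1][2] = min over k of (A[1][0] + B[0][2] = 8 + -5 = 3, A[1][1] + B[1][2] = 3 + 8 = 11, A[1][2] + B[2][2] = 0 + 6 = 6) = 3 (attained at k = 0)
  C[2][0] = min over k of (A[2][0] + B[0][0] = -2 + 3 = 1, A[2][1] + B[1][0] = 4 + 10 = 14, A[2][2] + B[2][0] = 0 + 10 = 10) = 1 (attained at k = 0)
  C[2][1] = min over k of (A[2][0] + B[0][1] = -2 + 2 = 0, A[2][1] + B[1][1] = 4 + 1 = 5, A[2][2] + B[2][1] = 0 + 3 = 3) = 0 (attained at k = 0)
  C[2][2] = min over k of (A[2][0] + B[0][2] = -2 + -5 = -7, A[2][1] + B[1][2] = 4 + 8 = 12, A[2][2] + B[2][2] = 0 + 6 = 6) = -7 (attained at k = 0)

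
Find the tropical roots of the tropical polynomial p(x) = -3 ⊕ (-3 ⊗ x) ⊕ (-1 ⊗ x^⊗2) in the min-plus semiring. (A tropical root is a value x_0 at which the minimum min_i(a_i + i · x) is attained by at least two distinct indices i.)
Roots: {-2, 0}

Each tropical root is a break point of the lower envelope of the lines y = a_i + i · x (there are 3 lines, with slopes 0, 1, ..., 2). Only the lines that attain the minimum somewhere contribute to roots; other lines are dominated. Here the surviving (envelope) indices are i = 2, i = 1, i = 0.
Intersections between consecutive envelope lines give the roots: for adjacent envelope indices i < j the intersection is x = (a_i − a_j) / (j − i). Reading off the sorted break points: {-2, 0}.
Verification: at each break x_0, at least two indices attain the minimum of min_i(a_i + i · x_0).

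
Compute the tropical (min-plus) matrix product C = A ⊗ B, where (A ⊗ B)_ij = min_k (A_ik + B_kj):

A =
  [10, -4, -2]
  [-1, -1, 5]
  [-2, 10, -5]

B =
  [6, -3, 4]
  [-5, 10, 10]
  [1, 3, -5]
A ⊗ B =
  [-9, 1, -7]
  [-6, -4, 0]
  [-4, -5, -10]

Apply the min-plus product entry-by-entry:
  C[0][0] = min over k of (A[0][0] + B[0][0] = 10 + 6 = 16, A[0][1] + B[1][0] = -4 + -5 = -9, A[0][2] + B[2][0] = -2 + 1 = -1) = -9 (attained at k = 1)
  C[0][1] = min over k of (A[0][0] + B[0][1] = 10 + -3 = 7, A[0][1] + B[1][1] = -4 + 10 = 6, A[0][2] + B[2][1] = -2 + 3 = 1) = 1 (attained at k = 2)
  C[0][2] = min over k of (A[0][0] + B[0][2] = 10 + 4 = 14, A[0][1] + B[1][2] = -4 + 10 = 6, A[0][2] + B[2][2] = -2 + -5 = -7) = -7 (attained at k = 2)
  C[1][0] = min over k of (A[1][0] + B[0][0] = -1 + 6 = 5, A[1][1] + B[1][0] = -1 + -5 = -6, A[1][2] + B[2][0] = 5 + 1 = 6) = -6 (attained at k = 1)
  C[1][1] = min over k of (A[1][0] + B[0][1] = -1 + -3 = -4, A[1][1] + B[1][1] = -1 + 10 = 9, A[1][2] + B[2][1] = 5 + 3 = 8) = -4 (attained at k = 0)
  C[1][2] = min over k of (A[1][0] + B[0][2] = -1 + 4 = 3, A[1][1] + B[1][2] = -1 + 10 = 9, A[1][2] + B[2][2] = 5 + -5 = 0) = 0 (attained at k = 2)
  C[2][0] = min over k of (A[2][0] + B[0][0] = -2 + 6 = 4, A[2][1] + B[1][0] = 10 + -5 = 5, A[2][2] + B[2][0] = -5 + 1 = -4) = -4 (attained at k = 2)
  C[2][1] = min over k of (A[2][0] + B[0][1] = -2 + -3 = -5, A[2][1] + B[1][1] = 10 + 10 = 20, A[2][2] + B[2][1] = -5 + 3 = -2) = -5 (attained at k = 0)
  C[2][2] = min over k of (A[2][0] + B[0][2] = -2 + 4 = 2, A[2][1] + B[1][2] = 10 + 10 = 20, A[2][2] + B[2][2] = -5 + -5 = -10) = -10 (attained at k = 2)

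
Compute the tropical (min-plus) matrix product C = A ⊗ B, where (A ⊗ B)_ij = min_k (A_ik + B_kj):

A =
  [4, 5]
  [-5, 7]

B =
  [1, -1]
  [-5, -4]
A ⊗ B =
  [0, 1]
  [-4, -6]

Apply the min-plus product entry-by-entry:
  C[0][0] = min over k of (A[0][0] + B[0][0] = 4 + 1 = 5, A[0][1] + B[1][0] = 5 + -5 = 0) = 0 (attained at k = 1)
  C[0][1] = min over k of (A[0][0] + B[0][1] = 4 + -1 = 3, A[0][1] + B[1][1] = 5 + -4 = 1) = 1 (attained at k = 1)
  C[1][0] = min over k of (A[1][0] + B[0][0] = -5 + 1 = -4, A[1][1] + B[1][0] = 7 + -5 = 2) = -4 (attained at k = 0)
  C[1][1] = min over k of (A[1][0] + B[0][1] = -5 + -1 = -6, A[1][1] + B[1][1] = 7 + -4 = 3) = -6 (attained at k = 0)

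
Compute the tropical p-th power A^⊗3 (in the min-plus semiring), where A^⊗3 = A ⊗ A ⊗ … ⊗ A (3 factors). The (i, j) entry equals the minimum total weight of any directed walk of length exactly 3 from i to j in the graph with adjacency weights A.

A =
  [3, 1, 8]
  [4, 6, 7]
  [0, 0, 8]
A^⊗3 =
  [8, 6, 11]
  [9, 8, 12]
  [5, 4, 8]

Each entry (A^⊗3)_ij equals the minimum over all length-3 walks i = v_0 → v_1 → … → v_3 = j of Σ_t A[v_t][v_{t+1}]. For example, for (i, j) = (0, 2) we minimise over 9 possible intermediate vertex sequences; the minimum is 11, attained along the walk 0 → 0 → 1 → 2.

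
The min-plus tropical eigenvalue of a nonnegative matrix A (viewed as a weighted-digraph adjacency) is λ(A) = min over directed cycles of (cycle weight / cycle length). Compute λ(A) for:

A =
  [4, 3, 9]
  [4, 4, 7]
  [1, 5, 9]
λ(A) = 7/2

Enumerate directed cycles and compute their means (weight / length). Sample:
  cycle 0 → 0: weight = 4, length = 1, mean = 4/1 ≈ 4.000
  cycle 1 → 1: weight = 4, length = 1, mean = 4/1 ≈ 4.000
  cycle 2 → 2: weight = 9, length = 1, mean = 9/1 ≈ 9.000
  cycle 0 → 1 → 0: weight = 7, length = 2, mean = 7/2 ≈ 3.500
  cycle 0 → 2 → 0: weight = 10, length = 2, mean = 10/2 ≈ 5.000
  cycle 1 → 0 → 1: weight = 7, length = 2, mean = 7/2 ≈ 3.500
Minimum mean = 3.500, attained e.g. along the cycle 0 → 1 → 0 with weight 7 and length 2. So λ(A) = 7/2 = 7/2.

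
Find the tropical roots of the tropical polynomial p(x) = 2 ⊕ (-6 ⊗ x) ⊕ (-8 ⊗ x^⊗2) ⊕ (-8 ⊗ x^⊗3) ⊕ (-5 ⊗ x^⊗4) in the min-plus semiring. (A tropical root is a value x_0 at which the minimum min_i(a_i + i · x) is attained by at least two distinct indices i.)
Roots: {-3, 0, 2, 8}

Each tropical root is a break point of the lower envelope of the lines y = a_i + i · x (there are 5 lines, with slopes 0, 1, ..., 4). Only the lines that attain the minimum somewhere contribute to roots; other lines are dominated. Here the surviving (envelope) indices are i = 4, i = 3, i = 2, i = 1, i = 0.
Intersections between consecutive envelope lines give the roots: for adjacent envelope indices i < j the intersection is x = (a_i − a_j) / (j − i). Reading off the sorted break points: {-3, 0, 2, 8}.
Verification: at each break x_0, at least two indices attain the minimum of min_i(a_i + i · x_0).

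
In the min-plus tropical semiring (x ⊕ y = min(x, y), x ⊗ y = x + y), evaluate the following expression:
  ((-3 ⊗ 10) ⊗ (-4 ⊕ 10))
((-3 ⊗ 10) ⊗ (-4 ⊕ 10)) = 3

Expand innermost to outermost. Recall ⊕ takes the minimum of its arguments and ⊗ takes their sum. Working out the expression ((-3 ⊗ 10) ⊗ (-4 ⊕ 10)) gives 3.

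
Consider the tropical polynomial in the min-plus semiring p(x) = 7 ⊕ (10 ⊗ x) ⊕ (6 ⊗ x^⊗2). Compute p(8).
p(8) = 7

A tropical monomial a ⊗ x^⊗i evaluates to a + i · x. Evaluating each term at x = 8:
  Term 0 contributes 7 + 0 · 8 = 7
  Term 1 contributes 10 + 1 · 8 = 18
  Term 2 contributes 6 + 2 · 8 = 22
p(8) = ⊕ of these = min[7, 18, 22] = 7.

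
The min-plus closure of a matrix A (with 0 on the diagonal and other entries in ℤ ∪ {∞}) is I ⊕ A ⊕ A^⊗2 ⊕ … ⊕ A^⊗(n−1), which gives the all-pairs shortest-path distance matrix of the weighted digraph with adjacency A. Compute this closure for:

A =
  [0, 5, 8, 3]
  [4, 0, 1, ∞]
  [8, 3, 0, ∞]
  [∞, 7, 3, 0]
Closure =
  [0, 5, 6, 3]
  [4, 0, 1, 7]
  [7, 3, 0, 10]
  [10, 6, 3, 0]

This is the Floyd-Warshall all-pairs shortest-path computation. For each intermediate vertex k = 0, 1, …, 3, update dist[i][j] ← min(dist[i][j], dist[i][k] + dist[k][j]). The final matrix gives, for each (i, j), the minimum total weight of any directed path from i to j (possibly empty when i = j).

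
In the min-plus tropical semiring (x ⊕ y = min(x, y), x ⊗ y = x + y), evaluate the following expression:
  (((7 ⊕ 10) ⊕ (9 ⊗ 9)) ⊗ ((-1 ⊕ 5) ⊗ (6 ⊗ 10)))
(((7 ⊕ 10) ⊕ (9 ⊗ 9)) ⊗ ((-1 ⊕ 5) ⊗ (6 ⊗ 10))) = 22

Expand innermost to outermost. Recall ⊕ takes the minimum of its arguments and ⊗ takes their sum. Working out the expression (((7 ⊕ 10) ⊕ (9 ⊗ 9)) ⊗ ((-1 ⊕ 5) ⊗ (6 ⊗ 10))) gives 22.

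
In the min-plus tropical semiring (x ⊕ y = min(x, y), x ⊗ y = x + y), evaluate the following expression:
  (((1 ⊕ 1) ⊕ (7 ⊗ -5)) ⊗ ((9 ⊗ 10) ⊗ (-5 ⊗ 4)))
(((1 ⊕ 1) ⊕ (7 ⊗ -5)) ⊗ ((9 ⊗ 10) ⊗ (-5 ⊗ 4))) = 19

Expand innermost to outermost. Recall ⊕ takes the minimum of its arguments and ⊗ takes their sum. Working out the expression (((1 ⊕ 1) ⊕ (7 ⊗ -5)) ⊗ ((9 ⊗ 10) ⊗ (-5 ⊗ 4))) gives 19.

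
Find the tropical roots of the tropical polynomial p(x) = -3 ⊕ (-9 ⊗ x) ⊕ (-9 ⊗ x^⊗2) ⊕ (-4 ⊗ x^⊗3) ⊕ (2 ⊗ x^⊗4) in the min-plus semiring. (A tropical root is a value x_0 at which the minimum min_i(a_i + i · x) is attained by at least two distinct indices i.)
Roots: {-6, -5, 0, 6}

Each tropical root is a break point of the lower envelope of the lines y = a_i + i · x (there are 5 lines, with slopes 0, 1, ..., 4). Only the lines that attain the minimum somewhere contribute to roots; other lines are dominated. Here the surviving (envelope) indices are i = 4, i = 3, i = 2, i = 1, i = 0.
Intersections between consecutive envelope lines give the roots: for adjacent envelope indices i < j the intersection is x = (a_i − a_j) / (j − i). Reading off the sorted break points: {-6, -5, 0, 6}.
Verification: at each break x_0, at least two indices attain the minimum of min_i(a_i + i · x_0).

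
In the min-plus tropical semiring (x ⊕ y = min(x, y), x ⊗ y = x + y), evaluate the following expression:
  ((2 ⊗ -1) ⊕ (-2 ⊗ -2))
((2 ⊗ -1) ⊕ (-2 ⊗ -2)) = -4

Expand innermost to outermost. Recall ⊕ takes the minimum of its arguments and ⊗ takes their sum. Working out the expression ((2 ⊗ -1) ⊕ (-2 ⊗ -2)) gives -4.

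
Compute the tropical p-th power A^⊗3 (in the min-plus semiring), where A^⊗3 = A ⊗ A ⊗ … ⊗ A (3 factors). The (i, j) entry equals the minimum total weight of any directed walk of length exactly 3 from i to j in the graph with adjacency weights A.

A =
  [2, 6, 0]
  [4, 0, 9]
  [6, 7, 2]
A^⊗3 =
  [6, 6, 4]
  [4, 0, 4]
  [10, 7, 6]

Each entry (A^⊗3)_ij equals the minimum over all length-3 walks i = v_0 → v_1 → … → v_3 = j of Σ_t A[v_t][v_{t+1}]. For example, for (i, j) = (0, 2) we minimise over 9 possible intermediate vertex sequences; the minimum is 4, attained along the walk 0 → 0 → 0 → 2.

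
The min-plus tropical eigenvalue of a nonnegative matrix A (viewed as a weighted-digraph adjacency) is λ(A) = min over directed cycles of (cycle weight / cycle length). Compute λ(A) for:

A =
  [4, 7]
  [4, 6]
λ(A) = 4

Enumerate directed cycles and compute their means (weight / length). Sample:
  cycle 0 → 0: weight = 4, length = 1, mean = 4/1 ≈ 4.000
  cycle 1 → 1: weight = 6, length = 1, mean = 6/1 ≈ 6.000
  cycle 0 → 1 → 0: weight = 11, length = 2, mean = 11/2 ≈ 5.500
  cycle 1 → 0 → 1: weight = 11, length = 2, mean = 11/2 ≈ 5.500
Minimum mean = 4.000, attained e.g. along the cycle 0 → 0 with weight 4 and length 1. So λ(A) = 4/1 = 4.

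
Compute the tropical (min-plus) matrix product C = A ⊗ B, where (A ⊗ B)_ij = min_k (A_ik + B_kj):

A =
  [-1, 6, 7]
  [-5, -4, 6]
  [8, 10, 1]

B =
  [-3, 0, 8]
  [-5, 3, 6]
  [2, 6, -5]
A ⊗ B =
  [-4, -1, 2]
  [-9, -5, 1]
  [3, 7, -4]

Apply the min-plus product entry-by-entry:
  C[0][0] = min over k of (A[0][0] + B[0][0] = -1 + -3 = -4, A[0][1] + B[1][0] = 6 + -5 = 1, A[0][2] + B[2][0] = 7 + 2 = 9) = -4 (attained at k = 0)
  C[0][1] = min over k of (A[0][0] + B[0][1] = -1 + 0 = -1, A[0][1] + B[1][1] = 6 + 3 = 9, A[0][2] + B[2][1] = 7 + 6 = 13) = -1 (attained at k = 0)
  C[0][2] = min over k of (A[0][0] + B[0][2] = -1 + 8 = 7, A[0][1] + B[1][2] = 6 + 6 = 12, A[0][2] + B[2][2] = 7 + -5 = 2) = 2 (attained at k = 2)
  C[1][0] = min over k of (A[1][0] + B[0][0] = -5 + -3 = -8, A[1][1] + B[1][0] = -4 + -5 = -9, A[1][2] + B[2][0] = 6 + 2 = 8) = -9 (attained at k = 1)
  C[1][1] = min over k of (A[1][0] + B[0][1] = -5 + 0 = -5, A[1][1] + B[1][1] = -4 + 3 = -1, A[1][2] + B[2][1] = 6 + 6 = 12) = -5 (attained at k = 0)
  C[1][2] = min over k of (A[1][0] + B[0][2] = -5 + 8 = 3, A[1][1] + B[1][2] = -4 + 6 = 2, A[1][2] + B[2][2] = 6 + -5 = 1) = 1 (attained at k = 2)
  C[2][0] = min over k of (A[2][0] + B[0][0] = 8 + -3 = 5, A[2][1] + B[1][0] = 10 + -5 = 5, A[2][2] + B[2][0] = 1 + 2 = 3) = 3 (attained at k = 2)
  C[2][1] = min over k of (A[2][0] + B[0][1] = 8 + 0 = 8, A[2][1] + B[1][1] = 10 + 3 = 13, A[2][2] + B[2][1] = 1 + 6 = 7) = 7 (attained at k = 2)
  C[2][2] = min over k of (A[2][0] + B[0][2] = 8 + 8 = 16, A[2][1] + B[1][2] = 10 + 6 = 16, A[2][2] + B[2][2] = 1 + -5 = -4) = -4 (attained at k = 2)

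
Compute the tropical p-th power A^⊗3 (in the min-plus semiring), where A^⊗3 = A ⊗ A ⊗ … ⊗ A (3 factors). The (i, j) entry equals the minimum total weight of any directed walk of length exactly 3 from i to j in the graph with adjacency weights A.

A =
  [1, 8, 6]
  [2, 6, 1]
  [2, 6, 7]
A^⊗3 =
  [3, 10, 8]
  [4, 11, 8]
  [4, 11, 9]

Each entry (A^⊗3)_ij equals the minimum over all length-3 walks i = v_0 → v_1 → … → v_3 = j of Σ_t A[v_t][v_{t+1}]. For example, for (i, j) = (0, 2) we minimise over 9 possible intermediate vertex sequences; the minimum is 8, attained along the walk 0 → 0 → 0 → 2.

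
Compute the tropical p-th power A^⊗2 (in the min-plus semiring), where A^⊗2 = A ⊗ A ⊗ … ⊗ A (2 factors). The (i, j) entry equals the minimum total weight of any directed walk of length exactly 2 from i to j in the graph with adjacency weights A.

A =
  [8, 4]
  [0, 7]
A^⊗2 =
  [4, 11]
  [7, 4]

Each entry (A^⊗2)_ij equals the minimum over all length-2 walks i = v_0 → v_1 → … → v_2 = j of Σ_t A[v_t][v_{t+1}]. For example, for (i, j) = (0, 1) we minimise over 2 possible intermediate vertex sequences; the minimum is 11, attained along the walk 0 → 1 → 1.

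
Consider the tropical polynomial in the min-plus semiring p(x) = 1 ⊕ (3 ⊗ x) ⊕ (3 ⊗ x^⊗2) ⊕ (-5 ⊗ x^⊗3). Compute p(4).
p(4) = 1

A tropical monomial a ⊗ x^⊗i evaluates to a + i · x. Evaluating each term at x = 4:
  Term 0 contributes 1 + 0 · 4 = 1
  Term 1 contributes 3 + 1 · 4 = 7
  Term 2 contributes 3 + 2 · 4 = 11
  Term 3 contributes -5 + 3 · 4 = 7
p(4) = ⊕ of these = min[1, 7, 11, 7] = 1.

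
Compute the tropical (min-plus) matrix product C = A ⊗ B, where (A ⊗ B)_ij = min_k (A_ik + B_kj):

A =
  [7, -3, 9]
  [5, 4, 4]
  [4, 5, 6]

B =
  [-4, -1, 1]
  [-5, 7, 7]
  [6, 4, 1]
A ⊗ B =
  [-8, 4, 4]
  [-1, 4, 5]
  [0, 3, 5]

Apply the min-plus product entry-by-entry:
  C[0][0] = min over k of (A[0][0] + B[0][0] = 7 + -4 = 3, A[0][1] + B[1][0] = -3 + -5 = -8, A[0][2] + B[2][0] = 9 + 6 = 15) = -8 (attained at k = 1)
  C[0][1] = min over k of (A[0][0] + B[0][1] = 7 + -1 = 6, A[0][1] + B[1][1] = -3 + 7 = 4, A[0][2] + B[2][1] = 9 + 4 = 13) = 4 (attained at k = 1)
  C[0][2] = min over k of (A[0][0] + B[0][2] = 7 + 1 = 8, A[0][1] + B[1][2] = -3 + 7 = 4, A[0][2] + B[2][2] = 9 + 1 = 10) = 4 (attained at k = 1)
  C[1][0] = min over k of (A[1][0] + B[0][0] = 5 + -4 = 1, A[1][1] + B[1][0] = 4 + -5 = -1, A[1][2] + B[2][0] = 4 + 6 = 10) = -1 (attained at k = 1)
  C[1][1] = min over k of (A[1][0] + B[0][1] = 5 + -1 = 4, A[1][1] + B[1][1] = 4 + 7 = 11, A[1][2] + B[2][1] = 4 + 4 = 8) = 4 (attained at k = 0)
  C[1][2] = min over k of (A[1][0] + B[0][2] = 5 + 1 = 6, A[1][1] + B[1][2] = 4 + 7 = 11, A[1][2] + B[2][2] = 4 + 1 = 5) = 5 (attained at k = 2)
  C[2][0] = min over k of (A[2][0] + B[0][0] = 4 + -4 = 0, A[2][1] + B[1][0] = 5 + -5 = 0, A[2][2] + B[2][0] = 6 + 6 = 12) = 0 (attained at k = 0)
  C[2][1] = min over k of (A[2][0] + B[0][1] = 4 + -1 = 3, A[2][1] + B[1][1] = 5 + 7 = 12, A[2][2] + B[2][1] = 6 + 4 = 10) = 3 (attained at k = 0)
  C[2][2] = min over k of (A[2][0] + B[0][2] = 4 + 1 = 5, A[2][1] + B[1][2] = 5 + 7 = 12, A[2][2] + B[2][2] = 6 + 1 = 7) = 5 (attained at k = 0)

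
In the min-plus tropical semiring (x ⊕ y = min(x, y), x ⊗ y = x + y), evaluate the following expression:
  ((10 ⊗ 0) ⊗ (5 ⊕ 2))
((10 ⊗ 0) ⊗ (5 ⊕ 2)) = 12

Expand innermost to outermost. Recall ⊕ takes the minimum of its arguments and ⊗ takes their sum. Working out the expression ((10 ⊗ 0) ⊗ (5 ⊕ 2)) gives 12.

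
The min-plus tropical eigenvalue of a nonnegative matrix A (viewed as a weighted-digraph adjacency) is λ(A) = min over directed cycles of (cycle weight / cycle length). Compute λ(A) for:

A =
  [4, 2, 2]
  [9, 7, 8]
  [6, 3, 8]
λ(A) = 4

Enumerate directed cycles and compute their means (weight / length). Sample:
  cycle 0 → 0: weight = 4, length = 1, mean = 4/1 ≈ 4.000
  cycle 1 → 1: weight = 7, length = 1, mean = 7/1 ≈ 7.000
  cycle 2 → 2: weight = 8, length = 1, mean = 8/1 ≈ 8.000
  cycle 0 → 1 → 0: weight = 11, length = 2, mean = 11/2 ≈ 5.500
  cycle 0 → 2 → 0: weight = 8, length = 2, mean = 8/2 ≈ 4.000
  cycle 1 → 0 → 1: weight = 11, length = 2, mean = 11/2 ≈ 5.500
Minimum mean = 4.000, attained e.g. along the cycle 0 → 0 with weight 4 and length 1. So λ(A) = 4/1 = 4.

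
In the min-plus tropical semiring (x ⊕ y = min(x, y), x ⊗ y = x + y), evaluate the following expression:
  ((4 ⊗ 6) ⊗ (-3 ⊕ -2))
((4 ⊗ 6) ⊗ (-3 ⊕ -2)) = 7

Expand innermost to outermost. Recall ⊕ takes the minimum of its arguments and ⊗ takes their sum. Working out the expression ((4 ⊗ 6) ⊗ (-3 ⊕ -2)) gives 7.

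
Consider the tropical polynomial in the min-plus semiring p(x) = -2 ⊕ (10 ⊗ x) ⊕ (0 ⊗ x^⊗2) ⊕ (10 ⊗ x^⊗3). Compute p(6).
p(6) = -2

A tropical monomial a ⊗ x^⊗i evaluates to a + i · x. Evaluating each term at x = 6:
  Term 0 contributes -2 + 0 · 6 = -2
  Term 1 contributes 10 + 1 · 6 = 16
  Term 2 contributes 0 + 2 · 6 = 12
  Term 3 contributes 10 + 3 · 6 = 28
p(6) = ⊕ of these = min[-2, 16, 12, 28] = -2.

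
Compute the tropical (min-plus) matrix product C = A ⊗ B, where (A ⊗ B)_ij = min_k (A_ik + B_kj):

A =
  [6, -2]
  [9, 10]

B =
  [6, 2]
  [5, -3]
A ⊗ B =
  [3, -5]
  [15, 7]

Apply the min-plus product entry-by-entry:
  C[0][0] = min over k of (A[0][0] + B[0][0] = 6 + 6 = 12, A[0][1] + B[1][0] = -2 + 5 = 3) = 3 (attained at k = 1)
  C[0][1] = min over k of (A[0][0] + B[0][1] = 6 + 2 = 8, A[0][1] + B[1][1] = -2 + -3 = -5) = -5 (attained at k = 1)
  C[1][0] = min over k of (A[1][0] + B[0][0] = 9 + 6 = 15, A[1][1] + B[1][0] = 10 + 5 = 15) = 15 (attained at k = 0)
  C[1][1] = min over k of (A[1][0] + B[0][1] = 9 + 2 = 11, A[1][1] + B[1][1] = 10 + -3 = 7) = 7 (attained at k = 1)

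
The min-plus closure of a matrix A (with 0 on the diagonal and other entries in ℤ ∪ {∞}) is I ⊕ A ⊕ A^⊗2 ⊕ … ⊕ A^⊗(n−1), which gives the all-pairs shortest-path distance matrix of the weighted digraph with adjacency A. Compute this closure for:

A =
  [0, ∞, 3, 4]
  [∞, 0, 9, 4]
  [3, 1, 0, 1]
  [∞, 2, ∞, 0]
Closure =
  [0, 4, 3, 4]
  [12, 0, 9, 4]
  [3, 1, 0, 1]
  [14, 2, 11, 0]

This is the Floyd-Warshall all-pairs shortest-path computation. For each intermediate vertex k = 0, 1, …, 3, update dist[i][j] ← min(dist[i][j], dist[i][k] + dist[k][j]). The final matrix gives, for each (i, j), the minimum total weight of any directed path from i to j (possibly empty when i = j).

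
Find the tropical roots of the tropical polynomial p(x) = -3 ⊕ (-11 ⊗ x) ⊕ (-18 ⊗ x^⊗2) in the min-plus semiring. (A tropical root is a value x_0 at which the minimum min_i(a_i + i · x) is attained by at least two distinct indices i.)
Roots: {7, 8}

Each tropical root is a break point of the lower envelope of the lines y = a_i + i · x (there are 3 lines, with slopes 0, 1, ..., 2). Only the lines that attain the minimum somewhere contribute to roots; other lines are dominated. Here the surviving (envelope) indices are i = 2, i = 1, i = 0.
Intersections between consecutive envelope lines give the roots: for adjacent envelope indices i < j the intersection is x = (a_i − a_j) / (j − i). Reading off the sorted break points: {7, 8}.
Verification: at each break x_0, at least two indices attain the minimum of min_i(a_i + i · x_0).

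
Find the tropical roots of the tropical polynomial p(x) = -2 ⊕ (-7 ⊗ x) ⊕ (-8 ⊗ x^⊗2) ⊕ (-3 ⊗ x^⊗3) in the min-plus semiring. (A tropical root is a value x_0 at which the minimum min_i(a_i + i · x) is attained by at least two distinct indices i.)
Roots: {-5, 1, 5}

Each tropical root is a break point of the lower envelope of the lines y = a_i + i · x (there are 4 lines, with slopes 0, 1, ..., 3). Only the lines that attain the minimum somewhere contribute to roots; other lines are dominated. Here the surviving (envelope) indices are i = 3, i = 2, i = 1, i = 0.
Intersections between consecutive envelope lines give the roots: for adjacent envelope indices i < j the intersection is x = (a_i − a_j) / (j − i). Reading off the sorted break points: {-5, 1, 5}.
Verification: at each break x_0, at least two indices attain the minimum of min_i(a_i + i · x_0).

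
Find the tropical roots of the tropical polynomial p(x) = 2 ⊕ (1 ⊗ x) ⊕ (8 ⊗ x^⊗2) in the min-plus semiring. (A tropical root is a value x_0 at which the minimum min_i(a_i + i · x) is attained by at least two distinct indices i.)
Roots: {-7, 1}

Each tropical root is a break point of the lower envelope of the lines y = a_i + i · x (there are 3 lines, with slopes 0, 1, ..., 2). Only the lines that attain the minimum somewhere contribute to roots; other lines are dominated. Here the surviving (envelope) indices are i = 2, i = 1, i = 0.
Intersections between consecutive envelope lines give the roots: for adjacent envelope indices i < j the intersection is x = (a_i − a_j) / (j − i). Reading off the sorted break points: {-7, 1}.
Verification: at each break x_0, at least two indices attain the minimum of min_i(a_i + i · x_0).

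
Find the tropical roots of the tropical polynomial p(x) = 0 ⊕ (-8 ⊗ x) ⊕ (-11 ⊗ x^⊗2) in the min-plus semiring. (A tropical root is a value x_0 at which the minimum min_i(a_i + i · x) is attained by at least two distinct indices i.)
Roots: {3, 8}

Each tropical root is a break point of the lower envelope of the lines y = a_i + i · x (there are 3 lines, with slopes 0, 1, ..., 2). Only the lines that attain the minimum somewhere contribute to roots; other lines are dominated. Here the surviving (envelope) indices are i = 2, i = 1, i = 0.
Intersections between consecutive envelope lines give the roots: for adjacent envelope indices i < j the intersection is x = (a_i − a_j) / (j − i). Reading off the sorted break points: {3, 8}.
Verification: at each break x_0, at least two indices attain the minimum of min_i(a_i + i · x_0).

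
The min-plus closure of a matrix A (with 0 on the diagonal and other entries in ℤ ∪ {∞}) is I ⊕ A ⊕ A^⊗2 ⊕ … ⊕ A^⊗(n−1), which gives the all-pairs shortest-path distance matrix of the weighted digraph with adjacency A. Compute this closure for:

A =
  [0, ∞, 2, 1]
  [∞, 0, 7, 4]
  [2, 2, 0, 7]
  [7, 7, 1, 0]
Closure =
  [0, 4, 2, 1]
  [7, 0, 5, 4]
  [2, 2, 0, 3]
  [3, 3, 1, 0]

This is the Floyd-Warshall all-pairs shortest-path computation. For each intermediate vertex k = 0, 1, …, 3, update dist[i][j] ← min(dist[i][j], dist[i][k] + dist[k][j]). The final matrix gives, for each (i, j), the minimum total weight of any directed path from i to j (possibly empty when i = j).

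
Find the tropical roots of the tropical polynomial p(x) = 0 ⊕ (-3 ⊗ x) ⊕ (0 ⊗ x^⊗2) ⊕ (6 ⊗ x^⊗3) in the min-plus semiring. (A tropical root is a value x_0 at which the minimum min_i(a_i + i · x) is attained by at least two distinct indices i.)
Roots: {-6, -3, 3}

Each tropical root is a break point of the lower envelope of the lines y = a_i + i · x (there are 4 lines, with slopes 0, 1, ..., 3). Only the lines that attain the minimum somewhere contribute to roots; other lines are dominated. Here the surviving (envelope) indices are i = 3, i = 2, i = 1, i = 0.
Intersections between consecutive envelope lines give the roots: for adjacent envelope indices i < j the intersection is x = (a_i − a_j) / (j − i). Reading off the sorted break points: {-6, -3, 3}.
Verification: at each break x_0, at least two indices attain the minimum of min_i(a_i + i · x_0).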